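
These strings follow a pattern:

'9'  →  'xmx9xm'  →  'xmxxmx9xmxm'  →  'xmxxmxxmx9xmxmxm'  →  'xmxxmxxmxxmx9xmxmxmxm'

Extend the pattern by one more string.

xmxxmxxmxxmxxmx9xmxmxmxmxm

s(k+1) = xmx·s(k)·xm, so each term gains xmx as a prefix and xm as a suffix.
One more step from xmxxmxxmxxmx9xmxmxmxm gives the answer.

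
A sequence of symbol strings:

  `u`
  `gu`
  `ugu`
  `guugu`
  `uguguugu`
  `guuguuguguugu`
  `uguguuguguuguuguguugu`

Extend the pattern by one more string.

guuguuguguuguuguguuguguuguuguguugu

Each term (from the third on) is the two preceding terms concatenated in order: term 3 = u·gu = ugu.
Continuing: guuguuguguugu · uguguuguguuguuguguugu gives term 8.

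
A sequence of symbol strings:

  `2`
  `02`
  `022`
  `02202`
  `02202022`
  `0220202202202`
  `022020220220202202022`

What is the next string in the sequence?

This is a Fibonacci-style word recurrence s(k) = s(k−1)·s(k−2): e.g. 02·2 = 022.
The next term joins 022020220220202202022 and 0220202202202.

0220202202202022020220220202202202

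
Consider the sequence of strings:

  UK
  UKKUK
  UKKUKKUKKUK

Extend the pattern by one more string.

UKKUKKUKKUKKUKKUKKUKKUK

Every step duplicates the string with 'K' between the halves.
One more doubling of UKKUKKUKKUK gives the answer.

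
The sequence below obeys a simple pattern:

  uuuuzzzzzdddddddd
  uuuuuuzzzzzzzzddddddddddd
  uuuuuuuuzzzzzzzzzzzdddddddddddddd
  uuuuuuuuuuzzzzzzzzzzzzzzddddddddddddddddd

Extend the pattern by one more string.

uuuuuuuuuuuuzzzzzzzzzzzzzzzzzdddddddddddddddddddd

Reading off run lengths: u runs 4, 6, 8, 10; z runs 5, 8, 11, 14; d runs 8, 11, 14, 17 — each is linear in n, where the shown terms are n = 2, 3, 4, 5.
At n = 6 the blocks have lengths 12, 17, 20.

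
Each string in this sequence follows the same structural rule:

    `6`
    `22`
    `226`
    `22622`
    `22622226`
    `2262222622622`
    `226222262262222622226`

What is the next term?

From term 3 onward, concatenate the last term with the second-to-last: 22·6 = 226, 226·22 = 22622, …
The next term joins 226222262262222622226 and 2262222622622.

2262222622622226222262262222622622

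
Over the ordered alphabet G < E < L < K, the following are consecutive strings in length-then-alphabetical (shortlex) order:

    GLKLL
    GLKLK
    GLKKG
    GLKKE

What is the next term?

GLKKL

The successor of GLKKE increments the rightmost position that isn't already K and resets every position after it to G.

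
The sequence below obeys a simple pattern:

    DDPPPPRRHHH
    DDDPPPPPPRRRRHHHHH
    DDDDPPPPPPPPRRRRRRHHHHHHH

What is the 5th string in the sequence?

DDDDDDPPPPPPPPPPPPRRRRRRRRRRHHHHHHHHHHH

Reading off run lengths: D runs 2, 3, 4; P runs 4, 6, 8; R runs 2, 4, 6; H runs 3, 5, 7 — each is linear in n (n = 1, 2, …).
At n = 5 the blocks have lengths 6, 12, 10, 11.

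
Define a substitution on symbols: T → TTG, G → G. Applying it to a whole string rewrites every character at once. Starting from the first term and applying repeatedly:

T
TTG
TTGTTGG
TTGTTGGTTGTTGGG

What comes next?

Applying the rule to each of the 15 symbols of TTGTTGGTTGTTGGG gives the pieces TTG TTG G TTG TTG G G TTG TTG G TTG TTG G G G, which concatenate to the answer.

TTGTTGGTTGTTGGGTTGTTGGTTGTTGGGG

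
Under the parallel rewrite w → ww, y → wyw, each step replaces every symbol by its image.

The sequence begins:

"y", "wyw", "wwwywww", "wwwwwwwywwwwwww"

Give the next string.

Rewriting the 15 symbols of wwwwwwwywwwwwww one by one yields ww ww ww ww ww ww ww wyw ww ww ww ww ww ww ww; concatenated:

wwwwwwwwwwwwwwwywwwwwwwwwwwwwww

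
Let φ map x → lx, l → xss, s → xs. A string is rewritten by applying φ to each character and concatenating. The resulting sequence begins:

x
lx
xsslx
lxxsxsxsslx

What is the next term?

Apply φ to lxxsxsxsslx symbol by symbol: l→xss, x→lx, x→lx, s→xs, x→lx, s→xs, x→lx, s→xs, s→xs, l→xss, x→lx; joined: xss lx lx xs lx xs lx xs xs xss lx.

xsslxlxxslxxslxxsxsxsslx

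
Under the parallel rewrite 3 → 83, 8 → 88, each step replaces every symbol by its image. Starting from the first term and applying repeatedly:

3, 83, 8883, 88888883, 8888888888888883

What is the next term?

88888888888888888888888888888883

Replace each of the 16 characters of 8888888888888883 in place — 88 88 88 88 88 88 88 88 88 88 88 88 88 88 88 83 — and concatenate.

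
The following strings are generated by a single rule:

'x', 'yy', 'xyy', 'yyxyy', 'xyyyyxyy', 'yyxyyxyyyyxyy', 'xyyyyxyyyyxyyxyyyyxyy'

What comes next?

From term 3 onward, concatenate the second-to-last term with the last: x·yy = xyy, yy·xyy = yyxyy, …
Continuing: yyxyyxyyyyxyy · xyyyyxyyyyxyyxyyyyxyy gives term 8.

yyxyyxyyyyxyyxyyyyxyyyyxyyxyyyyxyy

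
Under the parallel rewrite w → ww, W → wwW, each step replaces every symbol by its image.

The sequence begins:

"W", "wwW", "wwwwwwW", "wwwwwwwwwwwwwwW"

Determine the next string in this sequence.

φ(wwwwwwwwwwwwwwW) expands symbol-by-symbol to ww ww ww ww ww ww ww ww ww ww ww ww ww ww wwW; joining the 15 pieces gives the next term.

wwwwwwwwwwwwwwwwwwwwwwwwwwwwwwW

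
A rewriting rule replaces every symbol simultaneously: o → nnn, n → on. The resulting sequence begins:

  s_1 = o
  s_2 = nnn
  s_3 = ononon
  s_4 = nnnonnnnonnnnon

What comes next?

Replace each of the 15 characters of nnnonnnnonnnnon in place — on on on nnn on on on on nnn on on on on nnn on — and concatenate.

onononnnnononononnnnononononnnnon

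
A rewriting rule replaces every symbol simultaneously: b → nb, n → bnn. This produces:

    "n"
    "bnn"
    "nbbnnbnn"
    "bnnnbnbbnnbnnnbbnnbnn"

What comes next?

Applying the rule to each of the 21 symbols of bnnnbnbbnnbnnnbbnnbnn gives the pieces nb bnn bnn bnn nb bnn nb nb bnn bnn nb bnn bnn bnn nb nb bnn bnn nb bnn bnn, which concatenate to the answer.

nbbnnbnnbnnnbbnnnbnbbnnbnnnbbnnbnnbnnnbnbbnnbnnnbbnnbnn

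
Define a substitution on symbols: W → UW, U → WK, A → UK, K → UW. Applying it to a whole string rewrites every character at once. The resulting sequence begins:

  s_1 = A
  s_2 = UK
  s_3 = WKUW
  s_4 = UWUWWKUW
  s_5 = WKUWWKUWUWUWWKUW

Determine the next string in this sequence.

Replace each of the 16 characters of WKUWWKUWUWUWWKUW in place — UW UW WK UW UW UW WK UW WK UW WK UW UW UW WK UW — and concatenate.

UWUWWKUWUWUWWKUWWKUWWKUWUWUWWKUW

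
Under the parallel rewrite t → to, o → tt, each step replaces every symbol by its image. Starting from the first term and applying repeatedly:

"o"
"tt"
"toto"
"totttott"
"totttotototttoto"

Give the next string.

φ(totttotototttoto) expands symbol-by-symbol to to tt to to to tt to tt to tt to to to tt to tt; joining the 16 pieces gives the next term.

totttotototttotttotttotototttott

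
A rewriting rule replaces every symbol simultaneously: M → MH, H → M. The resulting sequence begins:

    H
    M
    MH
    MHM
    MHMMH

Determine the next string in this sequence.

MHMMHMHM

Apply φ to MHMMH symbol by symbol: M→MH, H→M, M→MH, M→MH, H→M; joined: MH M MH MH M.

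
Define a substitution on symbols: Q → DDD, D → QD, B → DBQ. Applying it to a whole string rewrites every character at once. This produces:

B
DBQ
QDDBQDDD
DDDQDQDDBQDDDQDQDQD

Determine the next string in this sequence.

Applying the rule to each of the 19 symbols of DDDQDQDDBQDDDQDQDQD gives the pieces QD QD QD DDD QD DDD QD QD DBQ DDD QD QD QD DDD QD DDD QD DDD QD, which concatenate to the answer.

QDQDQDDDDQDDDDQDQDDBQDDDQDQDQDDDDQDDDDQDDDDQD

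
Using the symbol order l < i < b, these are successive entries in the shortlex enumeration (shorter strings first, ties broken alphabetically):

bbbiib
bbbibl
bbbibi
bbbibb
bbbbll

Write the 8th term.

Continuing the enumeration 3 steps past bbbbll: bbbbll → bbbbli → bbbblb → (answer).

bbbbil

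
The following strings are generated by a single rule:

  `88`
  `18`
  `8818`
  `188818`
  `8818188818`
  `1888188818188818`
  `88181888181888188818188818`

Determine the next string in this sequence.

Each term (from the third on) is the two preceding terms concatenated in order: term 3 = 88·18 = 8818.
The next term joins 1888188818188818 and 88181888181888188818188818.

188818881818881888181888181888188818188818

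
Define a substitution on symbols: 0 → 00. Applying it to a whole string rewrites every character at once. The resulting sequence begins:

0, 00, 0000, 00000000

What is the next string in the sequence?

Apply φ to 00000000 symbol by symbol: 0→00, 0→00, 0→00, 0→00, 0→00, 0→00, 0→00, 0→00; joined: 00 00 00 00 00 00 00 00.

0000000000000000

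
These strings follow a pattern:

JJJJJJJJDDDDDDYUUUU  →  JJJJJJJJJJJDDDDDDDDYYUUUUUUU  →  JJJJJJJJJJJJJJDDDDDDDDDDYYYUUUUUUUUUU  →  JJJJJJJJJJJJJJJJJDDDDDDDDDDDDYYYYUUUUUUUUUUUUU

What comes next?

Term n consists of 3n+2 J's, followed by 2n+2 D's, followed by n-1 Y's, followed by 3n-2 U's, where the shown terms are n = 2, 3, 4, 5.
For the next term, n = 6, so the run lengths are 20, 14, 5, 16.

JJJJJJJJJJJJJJJJJJJJDDDDDDDDDDDDDDYYYYYUUUUUUUUUUUUUUUU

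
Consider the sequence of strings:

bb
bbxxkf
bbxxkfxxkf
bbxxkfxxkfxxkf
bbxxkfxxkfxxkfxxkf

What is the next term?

Each term is the previous one with xxkf appended.
So the next term is bbxxkfxxkfxxkfxxkf·xxkf.

bbxxkfxxkfxxkfxxkfxxkf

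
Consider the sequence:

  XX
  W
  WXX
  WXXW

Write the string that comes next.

WXXWWXX

This is a Fibonacci-style word recurrence s(k) = s(k−1)·s(k−2): e.g. W·XX = WXX.
Continuing: WXXW · WXX gives term 5.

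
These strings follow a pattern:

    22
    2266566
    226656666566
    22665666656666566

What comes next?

Each term is the previous one with 66566 appended.
One more step from 22665666656666566 gives the answer.

2266566665666656666566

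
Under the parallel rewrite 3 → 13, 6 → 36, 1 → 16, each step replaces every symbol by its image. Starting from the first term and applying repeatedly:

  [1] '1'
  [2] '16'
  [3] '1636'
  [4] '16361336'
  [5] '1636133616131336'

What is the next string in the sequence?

16361336161313361636161316131336

Replace each of the 16 characters of 1636133616131336 in place — 16 36 13 36 16 13 13 36 16 36 16 13 16 13 13 36 — and concatenate.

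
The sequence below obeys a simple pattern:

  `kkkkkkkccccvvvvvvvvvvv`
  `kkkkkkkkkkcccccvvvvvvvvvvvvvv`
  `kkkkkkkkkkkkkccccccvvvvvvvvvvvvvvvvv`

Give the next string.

Each string has the form k^{3n-2} c^{n+1} v^{3n+2}, where the shown terms are n = 3, 4, 5.
For the next term, n = 6, so the run lengths are 16, 7, 20.

kkkkkkkkkkkkkkkkcccccccvvvvvvvvvvvvvvvvvvvv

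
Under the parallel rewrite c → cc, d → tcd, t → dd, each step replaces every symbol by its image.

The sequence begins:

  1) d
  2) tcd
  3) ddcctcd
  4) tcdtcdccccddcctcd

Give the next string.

Rewriting the 17 symbols of tcdtcdccccddcctcd one by one yields dd cc tcd dd cc tcd cc cc cc cc tcd tcd cc cc dd cc tcd; concatenated:

ddcctcdddcctcdcccccccctcdtcdccccddcctcd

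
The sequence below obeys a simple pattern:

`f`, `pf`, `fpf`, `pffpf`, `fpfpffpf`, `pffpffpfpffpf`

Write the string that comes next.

From term 3 onward, concatenate the second-to-last term with the last: f·pf = fpf, pf·fpf = pffpf, …
The next term joins fpfpffpf and pffpffpfpffpf.

fpfpffpfpffpffpfpffpf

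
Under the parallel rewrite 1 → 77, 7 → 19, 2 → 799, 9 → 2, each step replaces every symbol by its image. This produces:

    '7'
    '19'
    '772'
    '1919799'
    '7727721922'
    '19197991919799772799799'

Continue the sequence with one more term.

Applying the rule to each of the 23 symbols of 19197991919799772799799 gives the pieces 77 2 77 2 19 2 2 77 2 77 2 19 2 2 19 19 799 19 2 2 19 2 2, which concatenate to the answer.

77277219227727721922191979919221922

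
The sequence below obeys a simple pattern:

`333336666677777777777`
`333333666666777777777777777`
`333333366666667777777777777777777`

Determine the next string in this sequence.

333333336666666677777777777777777777777

Each string has the form 3^{n+3} 6^{n+3} 7^{4n+3}, where the shown terms are n = 2, 3, 4.
For the next term, n = 5, so the run lengths are 8, 8, 23.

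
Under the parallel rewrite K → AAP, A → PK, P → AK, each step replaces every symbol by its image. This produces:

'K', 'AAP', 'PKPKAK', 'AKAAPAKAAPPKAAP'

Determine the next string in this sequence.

Replace each of the 15 characters of AKAAPAKAAPPKAAP in place — PK AAP PK PK AK PK AAP PK PK AK AK AAP PK PK AK — and concatenate.

PKAAPPKPKAKPKAAPPKPKAKAKAAPPKPKAK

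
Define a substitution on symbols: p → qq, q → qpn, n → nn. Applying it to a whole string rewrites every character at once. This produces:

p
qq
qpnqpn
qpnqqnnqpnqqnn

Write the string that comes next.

Rewriting the 14 symbols of qpnqqnnqpnqqnn one by one yields qpn qq nn qpn qpn nn nn qpn qq nn qpn qpn nn nn; concatenated:

qpnqqnnqpnqpnnnnnqpnqqnnqpnqpnnnnn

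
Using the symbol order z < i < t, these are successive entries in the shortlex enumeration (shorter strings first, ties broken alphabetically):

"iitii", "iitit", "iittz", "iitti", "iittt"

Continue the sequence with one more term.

itzzz

The successor of iittt increments the rightmost position that isn't already t and resets every position after it to z.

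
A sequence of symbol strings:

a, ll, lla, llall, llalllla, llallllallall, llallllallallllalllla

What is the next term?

From term 3 onward, concatenate the last term with the second-to-last: ll·a = lla, lla·ll = llall, …
Continuing: llallllallallllalllla · llallllallall gives term 8.

llallllallallllallllallallllallall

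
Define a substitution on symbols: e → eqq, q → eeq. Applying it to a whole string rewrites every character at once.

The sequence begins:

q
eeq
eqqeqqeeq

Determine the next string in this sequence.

eqqeeqeeqeqqeeqeeqeqqeqqeeq

Apply φ to eqqeqqeeq symbol by symbol: e→eqq, q→eeq, q→eeq, e→eqq, q→eeq, q→eeq, e→eqq, e→eqq, q→eeq; joined: eqq eeq eeq eqq eeq eeq eqq eqq eeq.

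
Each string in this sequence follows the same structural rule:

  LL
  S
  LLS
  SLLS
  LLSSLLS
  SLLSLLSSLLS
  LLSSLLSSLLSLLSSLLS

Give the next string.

Each term (from the third on) is the two preceding terms concatenated in order: term 3 = LL·S = LLS.
So term 8 is SLLSLLSSLLS·LLSSLLSSLLSLLSSLLS.

SLLSLLSSLLSLLSSLLSSLLSLLSSLLS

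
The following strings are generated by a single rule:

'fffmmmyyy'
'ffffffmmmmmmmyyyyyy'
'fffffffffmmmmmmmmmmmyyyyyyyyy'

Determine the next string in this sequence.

ffffffffffffmmmmmmmmmmmmmmmyyyyyyyyyyyy

The n-th term is 3n f's then 4n-1 m's then 3n y's (n = 1, 2, …).
At n = 4 the blocks have lengths 12, 15, 12.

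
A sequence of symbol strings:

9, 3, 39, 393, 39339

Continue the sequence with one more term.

Each term (from the third on) is the previous term followed by the one before it: term 3 = 3·9 = 39.
So term 6 is 39339·393.

39339393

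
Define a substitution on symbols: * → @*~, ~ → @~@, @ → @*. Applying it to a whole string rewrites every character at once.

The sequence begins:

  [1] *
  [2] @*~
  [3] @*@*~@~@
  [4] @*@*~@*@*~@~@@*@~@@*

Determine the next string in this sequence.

φ(@*@*~@*@*~@~@@*@~@@*) expands symbol-by-symbol to @* @*~ @* @*~ @~@ @* @*~ @* @*~ @~@ @* @~@ @* @* @*~ @* @~@ @* @* @*~; joining the 20 pieces gives the next term.

@*@*~@*@*~@~@@*@*~@*@*~@~@@*@~@@*@*@*~@*@~@@*@*@*~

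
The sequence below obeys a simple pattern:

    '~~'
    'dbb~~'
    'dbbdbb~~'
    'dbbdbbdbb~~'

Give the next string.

The strings grow by a fixed prefix dbb each time.
Applying this once more to dbbdbbdbb~~:

dbbdbbdbbdbb~~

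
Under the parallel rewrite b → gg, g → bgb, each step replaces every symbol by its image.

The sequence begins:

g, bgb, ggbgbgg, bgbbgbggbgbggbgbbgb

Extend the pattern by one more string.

Rewriting the 19 symbols of bgbbgbggbgbggbgbbgb one by one yields gg bgb gg gg bgb gg bgb bgb gg bgb gg bgb bgb gg bgb gg gg bgb gg; concatenated:

ggbgbggggbgbggbgbbgbggbgbggbgbbgbggbgbggggbgbgg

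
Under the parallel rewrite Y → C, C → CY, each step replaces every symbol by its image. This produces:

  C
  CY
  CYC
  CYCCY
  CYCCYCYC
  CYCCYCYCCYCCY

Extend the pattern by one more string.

Replace each of the 13 characters of CYCCYCYCCYCCY in place — CY C CY CY C CY C CY CY C CY CY C — and concatenate.

CYCCYCYCCYCCYCYCCYCYC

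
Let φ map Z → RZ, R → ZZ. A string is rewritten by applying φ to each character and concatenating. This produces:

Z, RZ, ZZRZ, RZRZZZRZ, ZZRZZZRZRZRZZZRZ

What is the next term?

RZRZZZRZRZRZZZRZZZRZZZRZRZRZZZRZ

Applying the rule to each of the 16 symbols of ZZRZZZRZRZRZZZRZ gives the pieces RZ RZ ZZ RZ RZ RZ ZZ RZ ZZ RZ ZZ RZ RZ RZ ZZ RZ, which concatenate to the answer.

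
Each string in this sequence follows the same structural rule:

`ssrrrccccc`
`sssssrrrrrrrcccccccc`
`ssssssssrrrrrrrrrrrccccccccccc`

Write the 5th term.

Reading off run lengths: s runs 2, 5, 8; r runs 3, 7, 11; c runs 5, 8, 11 — each is linear in n (n = 1, 2, …).
At n = 5 the blocks have lengths 14, 19, 17.

ssssssssssssssrrrrrrrrrrrrrrrrrrrccccccccccccccccc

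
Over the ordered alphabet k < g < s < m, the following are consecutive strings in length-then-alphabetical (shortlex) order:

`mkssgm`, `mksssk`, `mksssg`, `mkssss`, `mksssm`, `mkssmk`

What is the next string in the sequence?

mkssmg

The successor of mkssmk increments the rightmost position that isn't already m and resets every position after it to k.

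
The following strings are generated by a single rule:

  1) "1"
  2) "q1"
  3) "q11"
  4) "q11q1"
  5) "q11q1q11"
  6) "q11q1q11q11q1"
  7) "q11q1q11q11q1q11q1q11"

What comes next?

q11q1q11q11q1q11q1q11q11q1q11q11q1

This is a Fibonacci-style word recurrence s(k) = s(k−1)·s(k−2): e.g. q1·1 = q11.
Continuing: q11q1q11q11q1q11q1q11 · q11q1q11q11q1 gives term 8.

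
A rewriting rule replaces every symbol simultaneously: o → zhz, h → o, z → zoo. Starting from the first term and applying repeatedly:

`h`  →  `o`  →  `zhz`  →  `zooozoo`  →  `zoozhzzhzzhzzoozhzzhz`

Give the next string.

zoozhzzhzzooozoozooozoozooozoozoozhzzhzzooozoozooozoo

Applying the rule to each of the 21 symbols of zoozhzzhzzhzzoozhzzhz gives the pieces zoo zhz zhz zoo o zoo zoo o zoo zoo o zoo zoo zhz zhz zoo o zoo zoo o zoo, which concatenate to the answer.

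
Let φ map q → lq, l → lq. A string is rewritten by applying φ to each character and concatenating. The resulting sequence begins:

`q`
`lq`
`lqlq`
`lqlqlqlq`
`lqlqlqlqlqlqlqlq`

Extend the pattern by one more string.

Rewriting the 16 symbols of lqlqlqlqlqlqlqlq one by one yields lq lq lq lq lq lq lq lq lq lq lq lq lq lq lq lq; concatenated:

lqlqlqlqlqlqlqlqlqlqlqlqlqlqlqlq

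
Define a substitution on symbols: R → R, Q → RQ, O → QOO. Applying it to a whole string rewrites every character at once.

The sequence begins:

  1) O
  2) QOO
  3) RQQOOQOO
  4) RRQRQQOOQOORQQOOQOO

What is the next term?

RRRQRRQRQQOOQOORQQOOQOORRQRQQOOQOORQQOOQOO

φ(RRQRQQOOQOORQQOOQOO) expands symbol-by-symbol to R R RQ R RQ RQ QOO QOO RQ QOO QOO R RQ RQ QOO QOO RQ QOO QOO; joining the 19 pieces gives the next term.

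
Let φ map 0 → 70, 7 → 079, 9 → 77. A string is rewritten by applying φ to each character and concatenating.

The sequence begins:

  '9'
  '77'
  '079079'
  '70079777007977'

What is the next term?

Replace each of the 14 characters of 70079777007977 in place — 079 70 70 079 77 079 079 079 70 70 079 77 079 079 — and concatenate.

079707007977079079079707007977079079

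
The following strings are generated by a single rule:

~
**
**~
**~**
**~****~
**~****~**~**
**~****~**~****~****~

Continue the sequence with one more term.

**~****~**~****~****~**~****~**~**

From term 3 onward, concatenate the last term with the second-to-last: **·~ = **~, **~·** = **~**, …
So term 8 is **~****~**~****~****~·**~****~**~**.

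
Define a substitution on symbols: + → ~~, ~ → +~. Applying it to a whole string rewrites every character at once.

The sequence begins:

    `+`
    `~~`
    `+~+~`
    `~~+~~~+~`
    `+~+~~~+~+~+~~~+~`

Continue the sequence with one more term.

Replace each of the 16 characters of +~+~~~+~+~+~~~+~ in place — ~~ +~ ~~ +~ +~ +~ ~~ +~ ~~ +~ ~~ +~ +~ +~ ~~ +~ — and concatenate.

~~+~~~+~+~+~~~+~~~+~~~+~+~+~~~+~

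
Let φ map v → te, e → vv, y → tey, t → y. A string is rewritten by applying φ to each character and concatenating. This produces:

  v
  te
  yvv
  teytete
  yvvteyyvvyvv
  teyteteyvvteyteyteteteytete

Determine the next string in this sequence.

yvvteyyvvyvvteyteteyvvteyyvvteyyvvyvvyvvteyyvvyvv

Applying the rule to each of the 27 symbols of teyteteyvvteyteyteteteytete gives the pieces y vv tey y vv y vv tey te te y vv tey y vv tey y vv y vv y vv tey y vv y vv, which concatenate to the answer.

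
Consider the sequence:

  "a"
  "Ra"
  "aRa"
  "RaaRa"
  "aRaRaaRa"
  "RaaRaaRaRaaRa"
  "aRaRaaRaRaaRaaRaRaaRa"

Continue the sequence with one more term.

RaaRaaRaRaaRaaRaRaaRaRaaRaaRaRaaRa

This is a Fibonacci-style word recurrence s(k) = s(k−2)·s(k−1): e.g. a·Ra = aRa.
Continuing: RaaRaaRaRaaRa · aRaRaaRaRaaRaaRaRaaRa gives term 8.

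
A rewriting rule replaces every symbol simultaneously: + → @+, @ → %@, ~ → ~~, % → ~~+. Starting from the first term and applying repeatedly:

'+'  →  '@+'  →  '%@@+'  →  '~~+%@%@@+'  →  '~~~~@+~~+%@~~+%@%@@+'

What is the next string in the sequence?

φ(~~~~@+~~+%@~~+%@%@@+) expands symbol-by-symbol to ~~ ~~ ~~ ~~ %@ @+ ~~ ~~ @+ ~~+ %@ ~~ ~~ @+ ~~+ %@ ~~+ %@ %@ @+; joining the 20 pieces gives the next term.

~~~~~~~~%@@+~~~~@+~~+%@~~~~@+~~+%@~~+%@%@@+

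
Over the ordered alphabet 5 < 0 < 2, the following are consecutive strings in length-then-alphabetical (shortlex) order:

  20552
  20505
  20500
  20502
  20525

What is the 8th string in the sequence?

Continuing the enumeration 3 steps past 20525: 20525 → 20520 → 20522 → (answer).

20055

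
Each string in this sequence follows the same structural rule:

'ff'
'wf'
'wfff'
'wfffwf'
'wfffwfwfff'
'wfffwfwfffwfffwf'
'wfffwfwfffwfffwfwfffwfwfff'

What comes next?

wfffwfwfffwfffwfwfffwfwfffwfffwfwfffwfffwf

This is a Fibonacci-style word recurrence s(k) = s(k−1)·s(k−2): e.g. wf·ff = wfff.
The next term joins wfffwfwfffwfffwfwfffwfwfff and wfffwfwfffwfffwf.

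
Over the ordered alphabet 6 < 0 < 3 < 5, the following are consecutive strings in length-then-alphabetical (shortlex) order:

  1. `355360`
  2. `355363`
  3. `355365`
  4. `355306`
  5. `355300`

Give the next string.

355303

Treat 355300 as a base-4 numeral over the given alphabet and add one, carrying through any trailing 5's.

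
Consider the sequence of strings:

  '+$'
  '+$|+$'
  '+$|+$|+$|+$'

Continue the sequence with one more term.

Each string is two copies of the previous one joined by '|'.
So the next term is two copies of +$|+$|+$|+$ with '|' between the halves.

+$|+$|+$|+$|+$|+$|+$|+$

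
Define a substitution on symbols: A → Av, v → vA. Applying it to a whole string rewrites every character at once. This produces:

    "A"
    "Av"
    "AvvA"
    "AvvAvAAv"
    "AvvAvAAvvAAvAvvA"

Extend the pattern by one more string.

AvvAvAAvvAAvAvvAvAAvAvvAAvvAvAAv

φ(AvvAvAAvvAAvAvvA) expands symbol-by-symbol to Av vA vA Av vA Av Av vA vA Av Av vA Av vA vA Av; joining the 16 pieces gives the next term.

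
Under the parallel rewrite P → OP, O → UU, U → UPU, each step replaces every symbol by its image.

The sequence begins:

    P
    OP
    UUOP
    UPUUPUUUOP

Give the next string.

UPUOPUPUUPUOPUPUUPUUPUUUOP

Apply φ to UPUUPUUUOP symbol by symbol: U→UPU, P→OP, U→UPU, U→UPU, P→OP, U→UPU, U→UPU, U→UPU, O→UU, P→OP; joined: UPU OP UPU UPU OP UPU UPU UPU UU OP.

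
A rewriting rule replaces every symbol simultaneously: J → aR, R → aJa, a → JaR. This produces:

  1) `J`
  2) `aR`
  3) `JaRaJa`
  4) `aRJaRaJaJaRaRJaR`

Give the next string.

Rewriting the 16 symbols of aRJaRaJaJaRaRJaR one by one yields JaR aJa aR JaR aJa JaR aR JaR aR JaR aJa JaR aJa aR JaR aJa; concatenated:

JaRaJaaRJaRaJaJaRaRJaRaRJaRaJaJaRaJaaRJaRaJa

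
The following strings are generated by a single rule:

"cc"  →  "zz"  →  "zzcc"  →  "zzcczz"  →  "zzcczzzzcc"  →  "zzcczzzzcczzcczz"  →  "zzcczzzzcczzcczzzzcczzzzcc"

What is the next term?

This is a Fibonacci-style word recurrence s(k) = s(k−1)·s(k−2): e.g. zz·cc = zzcc.
The next term joins zzcczzzzcczzcczzzzcczzzzcc and zzcczzzzcczzcczz.

zzcczzzzcczzcczzzzcczzzzcczzcczzzzcczzcczz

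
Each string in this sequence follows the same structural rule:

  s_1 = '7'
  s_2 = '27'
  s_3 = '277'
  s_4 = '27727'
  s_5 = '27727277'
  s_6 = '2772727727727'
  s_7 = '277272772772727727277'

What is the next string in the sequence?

2772727727727277272772772727727727

Each term (from the third on) is the previous term followed by the one before it: term 3 = 27·7 = 277.
Continuing: 277272772772727727277 · 2772727727727 gives term 8.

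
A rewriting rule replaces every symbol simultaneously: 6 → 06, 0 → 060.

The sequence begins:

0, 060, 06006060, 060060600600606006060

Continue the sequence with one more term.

0600606006006060060600600606006006060060600600606006060

φ(060060600600606006060) expands symbol-by-symbol to 060 06 060 060 06 060 06 060 060 06 060 060 06 060 06 060 060 06 060 06 060; joining the 21 pieces gives the next term.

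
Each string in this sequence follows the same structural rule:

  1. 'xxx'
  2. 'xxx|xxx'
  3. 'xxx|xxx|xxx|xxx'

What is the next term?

Each string is two copies of the previous one joined by '|'.
One more doubling of xxx|xxx|xxx|xxx gives the answer.

xxx|xxx|xxx|xxx|xxx|xxx|xxx|xxx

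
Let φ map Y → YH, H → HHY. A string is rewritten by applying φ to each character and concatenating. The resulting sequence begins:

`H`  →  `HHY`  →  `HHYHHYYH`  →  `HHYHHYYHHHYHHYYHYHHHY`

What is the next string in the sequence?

HHYHHYYHHHYHHYYHYHHHYHHYHHYYHHHYHHYYHYHHHYYHHHYHHYHHYYH

Applying the rule to each of the 21 symbols of HHYHHYYHHHYHHYYHYHHHY gives the pieces HHY HHY YH HHY HHY YH YH HHY HHY HHY YH HHY HHY YH YH HHY YH HHY HHY HHY YH, which concatenate to the answer.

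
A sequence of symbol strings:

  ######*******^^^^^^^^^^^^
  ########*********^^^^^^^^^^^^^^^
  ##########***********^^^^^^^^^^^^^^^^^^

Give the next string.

Reading off run lengths: # runs 6, 8, 10; * runs 7, 9, 11; ^ runs 12, 15, 18 — each is linear in n, where the shown terms are n = 3, 4, 5.
Setting n = 6 gives 12, 13, 21 characters in each block.

############*************^^^^^^^^^^^^^^^^^^^^^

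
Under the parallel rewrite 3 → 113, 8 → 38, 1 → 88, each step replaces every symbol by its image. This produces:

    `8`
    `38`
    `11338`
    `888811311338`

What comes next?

Apply φ to 888811311338 symbol by symbol: 8→38, 8→38, 8→38, 8→38, 1→88, 1→88, 3→113, 1→88, 1→88, 3→113, 3→113, 8→38; joined: 38 38 38 38 88 88 113 88 88 113 113 38.

383838388888113888811311338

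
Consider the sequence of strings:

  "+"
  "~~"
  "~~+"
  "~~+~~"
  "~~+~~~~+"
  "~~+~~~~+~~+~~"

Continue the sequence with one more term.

~~+~~~~+~~+~~~~+~~~~+

From term 3 onward, concatenate the last term with the second-to-last: ~~·+ = ~~+, ~~+·~~ = ~~+~~, …
So term 7 is ~~+~~~~+~~+~~·~~+~~~~+.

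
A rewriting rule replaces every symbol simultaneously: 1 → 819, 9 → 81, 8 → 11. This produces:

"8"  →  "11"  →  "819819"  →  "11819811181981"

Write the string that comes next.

819819118198111819819819118198111819

Replace each of the 14 characters of 11819811181981 in place — 819 819 11 819 81 11 819 819 819 11 819 81 11 819 — and concatenate.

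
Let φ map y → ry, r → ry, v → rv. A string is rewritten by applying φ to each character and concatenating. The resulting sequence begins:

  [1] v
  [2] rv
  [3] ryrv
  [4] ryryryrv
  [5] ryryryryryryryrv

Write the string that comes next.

ryryryryryryryryryryryryryryryrv

Replace each of the 16 characters of ryryryryryryryrv in place — ry ry ry ry ry ry ry ry ry ry ry ry ry ry ry rv — and concatenate.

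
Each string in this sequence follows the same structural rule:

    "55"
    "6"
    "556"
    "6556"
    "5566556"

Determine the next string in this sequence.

From term 3 onward, concatenate the second-to-last term with the last: 55·6 = 556, 6·556 = 6556, …
Continuing: 6556 · 5566556 gives term 6.

65565566556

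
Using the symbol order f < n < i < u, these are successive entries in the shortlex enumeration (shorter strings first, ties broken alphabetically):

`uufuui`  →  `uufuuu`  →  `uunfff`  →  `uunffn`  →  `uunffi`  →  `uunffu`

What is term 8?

uunfnn

Stepping forward 2 times from uunffu: uunffu → uunfnf, then the target.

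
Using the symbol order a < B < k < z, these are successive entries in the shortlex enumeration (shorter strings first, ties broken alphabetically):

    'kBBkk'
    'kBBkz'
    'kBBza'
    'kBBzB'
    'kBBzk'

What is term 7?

Stepping forward 2 times from kBBzk: kBBzk → kBBzz, then the target.

kBkaa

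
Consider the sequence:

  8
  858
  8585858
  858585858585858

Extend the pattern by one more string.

8585858585858585858585858585858

s(k+1) = s(k)·5·s(k) — each term doubles the last with '5' between the halves.
So the next term is two copies of 858585858585858 with '5' between the halves.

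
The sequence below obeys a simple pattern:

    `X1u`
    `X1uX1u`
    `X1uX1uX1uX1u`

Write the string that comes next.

s(k+1) = s(k)·s(k) — each term doubles the last.
Doubling X1uX1uX1uX1u:

X1uX1uX1uX1uX1uX1uX1uX1u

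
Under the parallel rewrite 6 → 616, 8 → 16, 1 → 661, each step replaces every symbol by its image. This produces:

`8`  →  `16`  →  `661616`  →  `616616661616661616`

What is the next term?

Applying the rule to each of the 18 symbols of 616616661616661616 gives the pieces 616 661 616 616 661 616 616 616 661 616 661 616 616 616 661 616 661 616, which concatenate to the answer.

616661616616661616616616661616661616616616661616661616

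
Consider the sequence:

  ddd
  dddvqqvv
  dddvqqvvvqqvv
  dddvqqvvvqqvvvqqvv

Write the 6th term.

dddvqqvvvqqvvvqqvvvqqvvvqqvv

The strings grow by a fixed suffix vqqvv each time.
From dddvqqvvvqqvvvqqvv, 2 further steps: dddvqqvvvqqvvvqqvv → dddvqqvvvqqvvvqqvvvqqvv → (answer).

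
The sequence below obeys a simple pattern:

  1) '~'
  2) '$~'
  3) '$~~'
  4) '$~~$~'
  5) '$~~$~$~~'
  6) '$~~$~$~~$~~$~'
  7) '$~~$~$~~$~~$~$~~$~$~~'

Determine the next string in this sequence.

$~~$~$~~$~~$~$~~$~$~~$~~$~$~~$~~$~

From term 3 onward, concatenate the last term with the second-to-last: $~·~ = $~~, $~~·$~ = $~~$~, …
So term 8 is $~~$~$~~$~~$~$~~$~$~~·$~~$~$~~$~~$~.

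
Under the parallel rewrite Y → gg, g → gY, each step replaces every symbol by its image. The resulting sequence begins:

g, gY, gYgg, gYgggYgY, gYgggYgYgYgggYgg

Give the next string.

Rewriting the 16 symbols of gYgggYgYgYgggYgg one by one yields gY gg gY gY gY gg gY gg gY gg gY gY gY gg gY gY; concatenated:

gYgggYgYgYgggYgggYgggYgYgYgggYgY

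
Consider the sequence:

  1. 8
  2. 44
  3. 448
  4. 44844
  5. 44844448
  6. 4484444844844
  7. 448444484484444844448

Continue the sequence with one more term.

From term 3 onward, concatenate the last term with the second-to-last: 44·8 = 448, 448·44 = 44844, …
So term 8 is 448444484484444844448·4484444844844.

4484444844844448444484484444844844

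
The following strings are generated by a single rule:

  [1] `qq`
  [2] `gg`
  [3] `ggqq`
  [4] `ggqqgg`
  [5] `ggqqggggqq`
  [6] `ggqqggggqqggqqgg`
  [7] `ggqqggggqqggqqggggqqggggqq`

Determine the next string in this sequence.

ggqqggggqqggqqggggqqggggqqggqqggggqqggqqgg

Each term (from the third on) is the previous term followed by the one before it: term 3 = gg·qq = ggqq.
So term 8 is ggqqggggqqggqqggggqqggggqq·ggqqggggqqggqqgg.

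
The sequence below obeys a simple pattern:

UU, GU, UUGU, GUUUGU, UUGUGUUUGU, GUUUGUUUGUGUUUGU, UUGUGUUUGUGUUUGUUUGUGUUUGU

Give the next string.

GUUUGUUUGUGUUUGUUUGUGUUUGUGUUUGUUUGUGUUUGU

Each term (from the third on) is the two preceding terms concatenated in order: term 3 = UU·GU = UUGU.
The next term joins GUUUGUUUGUGUUUGU and UUGUGUUUGUGUUUGUUUGUGUUUGU.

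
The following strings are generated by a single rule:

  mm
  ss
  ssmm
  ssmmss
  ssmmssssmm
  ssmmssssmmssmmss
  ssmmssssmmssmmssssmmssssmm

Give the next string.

ssmmssssmmssmmssssmmssssmmssmmssssmmssmmss

From term 3 onward, concatenate the last term with the second-to-last: ss·mm = ssmm, ssmm·ss = ssmmss, …
Continuing: ssmmssssmmssmmssssmmssssmm · ssmmssssmmssmmss gives term 8.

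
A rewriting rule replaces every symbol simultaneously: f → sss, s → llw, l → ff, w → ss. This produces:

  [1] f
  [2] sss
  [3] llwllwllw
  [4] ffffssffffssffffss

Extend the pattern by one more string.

Rewriting the 18 symbols of ffffssffffssffffss one by one yields sss sss sss sss llw llw sss sss sss sss llw llw sss sss sss sss llw llw; concatenated:

ssssssssssssllwllwssssssssssssllwllwssssssssssssllwllw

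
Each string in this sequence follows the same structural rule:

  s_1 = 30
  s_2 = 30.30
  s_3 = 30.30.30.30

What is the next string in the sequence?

30.30.30.30.30.30.30.30

s(k+1) = s(k)·.·s(k) — each term doubles the last with '.' between the halves.
So the next term is two copies of 30.30.30.30 with '.' between the halves.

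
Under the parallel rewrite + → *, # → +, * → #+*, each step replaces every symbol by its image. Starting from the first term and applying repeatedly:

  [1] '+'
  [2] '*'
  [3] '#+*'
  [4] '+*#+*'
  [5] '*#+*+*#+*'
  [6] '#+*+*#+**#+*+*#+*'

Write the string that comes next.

+*#+**#+*+*#+*#+*+*#+**#+*+*#+*

Applying the rule to each of the 17 symbols of #+*+*#+**#+*+*#+* gives the pieces + * #+* * #+* + * #+* #+* + * #+* * #+* + * #+*, which concatenate to the answer.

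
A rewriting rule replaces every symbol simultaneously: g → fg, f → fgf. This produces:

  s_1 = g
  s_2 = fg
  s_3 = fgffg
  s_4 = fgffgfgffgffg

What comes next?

φ(fgffgfgffgffg) expands symbol-by-symbol to fgf fg fgf fgf fg fgf fg fgf fgf fg fgf fgf fg; joining the 13 pieces gives the next term.

fgffgfgffgffgfgffgfgffgffgfgffgffg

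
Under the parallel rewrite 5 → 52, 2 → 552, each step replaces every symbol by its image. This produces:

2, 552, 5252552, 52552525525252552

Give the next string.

Applying the rule to each of the 17 symbols of 52552525525252552 gives the pieces 52 552 52 52 552 52 552 52 52 552 52 552 52 552 52 52 552, which concatenate to the answer.

52552525255252552525255252552525525252552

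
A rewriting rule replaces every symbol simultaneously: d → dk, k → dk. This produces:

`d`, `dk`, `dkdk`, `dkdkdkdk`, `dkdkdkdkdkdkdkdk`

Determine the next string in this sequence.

Rewriting the 16 symbols of dkdkdkdkdkdkdkdk one by one yields dk dk dk dk dk dk dk dk dk dk dk dk dk dk dk dk; concatenated:

dkdkdkdkdkdkdkdkdkdkdkdkdkdkdkdk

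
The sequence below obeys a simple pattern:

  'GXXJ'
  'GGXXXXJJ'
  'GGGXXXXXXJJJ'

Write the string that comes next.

GGGGXXXXXXXXJJJJ

Each string has the form G^{n} X^{2n} J^{n} (n = 1, 2, …).
For the next term, n = 4, so the run lengths are 4, 8, 4.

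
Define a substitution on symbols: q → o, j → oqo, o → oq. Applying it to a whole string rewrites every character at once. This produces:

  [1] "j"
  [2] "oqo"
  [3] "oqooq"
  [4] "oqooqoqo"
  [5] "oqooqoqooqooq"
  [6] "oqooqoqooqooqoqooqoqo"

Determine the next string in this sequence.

Rewriting the 21 symbols of oqooqoqooqooqoqooqoqo one by one yields oq o oq oq o oq o oq oq o oq oq o oq o oq oq o oq o oq; concatenated:

oqooqoqooqooqoqooqoqooqooqoqooqooq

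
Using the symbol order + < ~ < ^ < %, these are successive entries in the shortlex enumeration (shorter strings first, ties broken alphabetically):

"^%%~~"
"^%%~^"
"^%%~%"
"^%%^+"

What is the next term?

^%%^~

The successor of ^%%^+ increments the rightmost position that isn't already % and resets every position after it to +.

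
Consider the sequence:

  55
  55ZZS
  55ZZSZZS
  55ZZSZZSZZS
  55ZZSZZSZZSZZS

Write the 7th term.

55ZZSZZSZZSZZSZZSZZS

Every step adds ZZS to the end: s(k+1) = s(k)·ZZS.
From 55ZZSZZSZZSZZS, 2 further steps: 55ZZSZZSZZSZZS → 55ZZSZZSZZSZZSZZS → (answer).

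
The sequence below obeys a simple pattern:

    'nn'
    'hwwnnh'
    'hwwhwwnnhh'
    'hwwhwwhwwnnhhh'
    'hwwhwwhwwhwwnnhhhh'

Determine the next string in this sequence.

hwwhwwhwwhwwhwwnnhhhhh

Each term wraps the previous one in hww on the left and h on the right.
One more step from hwwhwwhwwhwwnnhhhh gives the answer.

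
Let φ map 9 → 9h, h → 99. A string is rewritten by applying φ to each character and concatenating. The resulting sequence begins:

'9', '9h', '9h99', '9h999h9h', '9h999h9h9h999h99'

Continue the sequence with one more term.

Replace each of the 16 characters of 9h999h9h9h999h99 in place — 9h 99 9h 9h 9h 99 9h 99 9h 99 9h 9h 9h 99 9h 9h — and concatenate.

9h999h9h9h999h999h999h9h9h999h9h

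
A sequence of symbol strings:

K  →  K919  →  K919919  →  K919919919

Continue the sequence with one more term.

The strings grow by a fixed suffix 919 each time.
So the next term is K919919919·919.

K919919919919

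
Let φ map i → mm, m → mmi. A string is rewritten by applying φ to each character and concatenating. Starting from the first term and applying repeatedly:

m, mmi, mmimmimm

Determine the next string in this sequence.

mmimmimmmmimmimmmmimmi

Apply φ to mmimmimm symbol by symbol: m→mmi, m→mmi, i→mm, m→mmi, m→mmi, i→mm, m→mmi, m→mmi; joined: mmi mmi mm mmi mmi mm mmi mmi.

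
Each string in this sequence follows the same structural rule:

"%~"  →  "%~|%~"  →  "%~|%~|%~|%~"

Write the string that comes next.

Each string is two copies of the previous one joined by '|'.
One more doubling of %~|%~|%~|%~ gives the answer.

%~|%~|%~|%~|%~|%~|%~|%~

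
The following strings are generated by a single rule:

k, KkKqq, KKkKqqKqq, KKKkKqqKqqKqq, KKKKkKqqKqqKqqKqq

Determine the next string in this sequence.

KKKKKkKqqKqqKqqKqqKqq

s(k+1) = K·s(k)·Kqq, so each term gains K as a prefix and Kqq as a suffix.
So the next term is K·KKKKkKqqKqqKqqKqq·Kqq.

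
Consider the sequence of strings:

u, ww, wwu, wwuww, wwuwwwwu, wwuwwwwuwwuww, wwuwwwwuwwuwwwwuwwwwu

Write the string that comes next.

From term 3 onward, concatenate the last term with the second-to-last: ww·u = wwu, wwu·ww = wwuww, …
Continuing: wwuwwwwuwwuwwwwuwwwwu · wwuwwwwuwwuww gives term 8.

wwuwwwwuwwuwwwwuwwwwuwwuwwwwuwwuww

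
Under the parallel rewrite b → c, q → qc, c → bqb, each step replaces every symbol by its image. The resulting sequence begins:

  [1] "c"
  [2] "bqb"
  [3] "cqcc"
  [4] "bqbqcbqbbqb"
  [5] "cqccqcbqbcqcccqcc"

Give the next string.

bqbqcbqbbqbqcbqbcqccbqbqcbqbbqbbqbqcbqbbqb

φ(cqccqcbqbcqcccqcc) expands symbol-by-symbol to bqb qc bqb bqb qc bqb c qc c bqb qc bqb bqb bqb qc bqb bqb; joining the 17 pieces gives the next term.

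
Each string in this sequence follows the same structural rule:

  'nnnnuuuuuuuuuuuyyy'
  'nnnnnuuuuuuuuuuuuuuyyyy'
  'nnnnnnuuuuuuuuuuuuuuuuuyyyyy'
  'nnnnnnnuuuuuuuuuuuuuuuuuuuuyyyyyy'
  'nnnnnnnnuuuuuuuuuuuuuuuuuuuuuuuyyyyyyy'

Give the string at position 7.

nnnnnnnnnnuuuuuuuuuuuuuuuuuuuuuuuuuuuuuyyyyyyyyy

Each string has the form n^{n+1} u^{3n+2} y^{n}, where the shown terms are n = 3, 4, 5, 6, 7.
At n = 9 the blocks have lengths 10, 29, 9.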